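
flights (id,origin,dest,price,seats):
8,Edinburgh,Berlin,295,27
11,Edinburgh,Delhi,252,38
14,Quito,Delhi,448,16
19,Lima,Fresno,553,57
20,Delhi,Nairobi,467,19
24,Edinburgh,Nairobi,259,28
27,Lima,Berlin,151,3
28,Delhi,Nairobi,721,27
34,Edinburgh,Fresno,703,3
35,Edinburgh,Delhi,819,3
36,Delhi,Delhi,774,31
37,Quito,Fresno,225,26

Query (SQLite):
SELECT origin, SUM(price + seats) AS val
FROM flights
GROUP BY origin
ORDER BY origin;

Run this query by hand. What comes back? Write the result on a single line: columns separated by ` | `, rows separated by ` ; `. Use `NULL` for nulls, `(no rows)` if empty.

For each row compute price + seats.
Group by origin; take SUM of the expression per group.
  Delhi: ids {20, 28, 36} → SUM(price + seats)=2039
  Edinburgh: ids {8, 11, 24, 34, 35} → SUM(price + seats)=2427
  Lima: ids {19, 27} → SUM(price + seats)=764
  Quito: ids {14, 37} → SUM(price + seats)=715

Delhi | 2039 ; Edinburgh | 2427 ; Lima | 764 ; Quito | 715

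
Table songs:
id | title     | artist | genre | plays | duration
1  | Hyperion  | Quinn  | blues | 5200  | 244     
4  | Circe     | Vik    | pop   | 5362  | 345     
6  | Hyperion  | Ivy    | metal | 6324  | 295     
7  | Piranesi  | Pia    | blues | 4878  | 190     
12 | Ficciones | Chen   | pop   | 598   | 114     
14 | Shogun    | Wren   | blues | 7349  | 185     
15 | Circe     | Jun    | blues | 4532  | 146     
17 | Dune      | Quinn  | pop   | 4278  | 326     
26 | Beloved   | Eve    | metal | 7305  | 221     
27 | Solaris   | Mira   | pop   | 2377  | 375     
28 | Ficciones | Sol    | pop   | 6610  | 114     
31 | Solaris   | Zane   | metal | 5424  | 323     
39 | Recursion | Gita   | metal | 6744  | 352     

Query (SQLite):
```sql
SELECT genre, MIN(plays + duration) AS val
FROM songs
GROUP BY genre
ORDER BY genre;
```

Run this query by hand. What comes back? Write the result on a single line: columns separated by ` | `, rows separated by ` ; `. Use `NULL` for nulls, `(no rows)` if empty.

blues | 4678 ; metal | 5747 ; pop | 712

For each row compute plays + duration.
Group by genre; take MIN of the expression per group.
  blues: ids {1, 7, 14, 15} → MIN(plays + duration)=4678
  metal: ids {6, 26, 31, 39} → MIN(plays + duration)=5747
  pop: ids {4, 12, 17, 27, 28} → MIN(plays + duration)=712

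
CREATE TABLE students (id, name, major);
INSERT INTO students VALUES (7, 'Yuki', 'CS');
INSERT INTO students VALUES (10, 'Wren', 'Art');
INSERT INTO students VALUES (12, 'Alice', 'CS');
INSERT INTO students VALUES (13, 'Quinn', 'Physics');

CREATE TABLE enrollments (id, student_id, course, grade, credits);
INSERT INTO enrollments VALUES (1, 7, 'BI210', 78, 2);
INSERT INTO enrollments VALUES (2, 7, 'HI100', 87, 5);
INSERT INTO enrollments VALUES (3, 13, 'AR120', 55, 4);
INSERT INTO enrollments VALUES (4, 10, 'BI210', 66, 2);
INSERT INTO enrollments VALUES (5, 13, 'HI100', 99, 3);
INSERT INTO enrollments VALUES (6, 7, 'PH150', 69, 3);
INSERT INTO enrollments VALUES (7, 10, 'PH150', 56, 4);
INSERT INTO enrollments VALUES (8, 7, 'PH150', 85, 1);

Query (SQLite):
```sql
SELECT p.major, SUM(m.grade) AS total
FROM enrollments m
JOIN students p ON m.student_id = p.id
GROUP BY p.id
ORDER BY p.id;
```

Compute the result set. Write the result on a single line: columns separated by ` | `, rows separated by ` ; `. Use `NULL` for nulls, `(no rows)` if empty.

CS | 319 ; Art | 122 ; Physics | 154

Join each enrollments row to its students via student_id.
Group joined rows by students.id; compute SUM(m.grade) per group.
  7: ids {1, 2, 6, 8} → SUM(m.grade)=319
  10: ids {4, 7} → SUM(m.grade)=122
  13: ids {3, 5} → SUM(m.grade)=154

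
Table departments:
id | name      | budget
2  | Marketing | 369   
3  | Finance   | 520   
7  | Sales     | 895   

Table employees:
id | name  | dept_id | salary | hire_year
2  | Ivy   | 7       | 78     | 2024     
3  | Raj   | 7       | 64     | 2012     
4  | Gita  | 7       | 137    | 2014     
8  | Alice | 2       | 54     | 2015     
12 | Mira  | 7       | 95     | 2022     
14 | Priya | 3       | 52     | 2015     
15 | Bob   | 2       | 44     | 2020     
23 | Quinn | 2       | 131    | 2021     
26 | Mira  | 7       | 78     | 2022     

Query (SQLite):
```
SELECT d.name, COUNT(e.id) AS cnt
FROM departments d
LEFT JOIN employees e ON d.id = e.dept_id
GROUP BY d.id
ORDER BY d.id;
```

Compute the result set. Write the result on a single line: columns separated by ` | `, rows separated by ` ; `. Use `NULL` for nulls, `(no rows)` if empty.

LEFT JOIN keeps every departments row; unmatched ones get NULL for employees columns.
Group by departments.id and compute COUNT(e.id). COUNT(col) of an all-NULL group is 0.
  2: ids {8, 15, 23} → COUNT(e.id)=3
  3: ids {14} → COUNT(e.id)=1
  7: ids {2, 3, 4, 12, 26} → COUNT(e.id)=5

Marketing | 3 ; Finance | 1 ; Sales | 5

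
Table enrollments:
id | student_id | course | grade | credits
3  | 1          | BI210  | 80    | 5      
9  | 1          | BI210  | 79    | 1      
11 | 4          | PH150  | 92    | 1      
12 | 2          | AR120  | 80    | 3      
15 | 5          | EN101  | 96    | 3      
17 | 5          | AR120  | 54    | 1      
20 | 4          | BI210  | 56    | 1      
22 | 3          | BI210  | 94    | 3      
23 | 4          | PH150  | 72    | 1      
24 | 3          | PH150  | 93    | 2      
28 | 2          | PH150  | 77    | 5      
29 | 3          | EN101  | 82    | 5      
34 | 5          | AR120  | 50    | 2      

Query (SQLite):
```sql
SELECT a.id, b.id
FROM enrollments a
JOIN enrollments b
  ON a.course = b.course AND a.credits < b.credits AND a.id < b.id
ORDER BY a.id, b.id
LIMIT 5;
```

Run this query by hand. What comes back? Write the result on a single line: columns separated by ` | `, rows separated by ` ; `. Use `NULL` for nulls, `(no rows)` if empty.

9 | 22 ; 11 | 24 ; 11 | 28 ; 15 | 29 ; 17 | 34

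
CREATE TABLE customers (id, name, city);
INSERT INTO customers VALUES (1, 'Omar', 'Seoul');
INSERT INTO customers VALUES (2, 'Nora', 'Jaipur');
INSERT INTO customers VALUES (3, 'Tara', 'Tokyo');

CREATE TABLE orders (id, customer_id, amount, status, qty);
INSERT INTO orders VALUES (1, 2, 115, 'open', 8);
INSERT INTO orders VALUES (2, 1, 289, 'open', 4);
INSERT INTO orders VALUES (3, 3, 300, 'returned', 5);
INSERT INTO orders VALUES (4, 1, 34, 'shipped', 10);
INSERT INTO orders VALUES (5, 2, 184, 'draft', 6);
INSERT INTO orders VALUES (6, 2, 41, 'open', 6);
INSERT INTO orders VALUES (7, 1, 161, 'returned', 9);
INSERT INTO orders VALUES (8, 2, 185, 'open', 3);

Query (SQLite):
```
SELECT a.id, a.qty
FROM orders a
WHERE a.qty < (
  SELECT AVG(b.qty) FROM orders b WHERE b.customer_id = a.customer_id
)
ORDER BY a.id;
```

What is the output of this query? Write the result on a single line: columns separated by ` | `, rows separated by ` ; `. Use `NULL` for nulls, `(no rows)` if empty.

For each orders row a, compute AVG(qty) over rows sharing a.customer_id.
Keep row a if a.qty < that per-group AVG.
  customer_id=1: AVG(qty) = 7.666667
  customer_id=2: AVG(qty) = 5.75
  customer_id=3: AVG(qty) = 5.0

2 | 4 ; 8 | 3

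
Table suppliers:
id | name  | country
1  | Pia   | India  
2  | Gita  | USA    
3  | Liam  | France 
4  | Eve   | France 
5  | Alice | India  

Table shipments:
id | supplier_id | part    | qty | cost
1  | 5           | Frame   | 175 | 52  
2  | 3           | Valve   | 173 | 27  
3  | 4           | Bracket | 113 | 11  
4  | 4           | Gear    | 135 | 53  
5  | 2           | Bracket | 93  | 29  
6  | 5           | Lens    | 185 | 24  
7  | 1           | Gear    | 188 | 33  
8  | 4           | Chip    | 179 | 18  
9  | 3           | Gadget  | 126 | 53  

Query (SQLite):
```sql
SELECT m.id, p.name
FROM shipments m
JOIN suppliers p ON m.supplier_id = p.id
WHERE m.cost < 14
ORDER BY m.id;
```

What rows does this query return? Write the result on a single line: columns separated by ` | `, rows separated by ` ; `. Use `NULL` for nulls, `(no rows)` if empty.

3 | Eve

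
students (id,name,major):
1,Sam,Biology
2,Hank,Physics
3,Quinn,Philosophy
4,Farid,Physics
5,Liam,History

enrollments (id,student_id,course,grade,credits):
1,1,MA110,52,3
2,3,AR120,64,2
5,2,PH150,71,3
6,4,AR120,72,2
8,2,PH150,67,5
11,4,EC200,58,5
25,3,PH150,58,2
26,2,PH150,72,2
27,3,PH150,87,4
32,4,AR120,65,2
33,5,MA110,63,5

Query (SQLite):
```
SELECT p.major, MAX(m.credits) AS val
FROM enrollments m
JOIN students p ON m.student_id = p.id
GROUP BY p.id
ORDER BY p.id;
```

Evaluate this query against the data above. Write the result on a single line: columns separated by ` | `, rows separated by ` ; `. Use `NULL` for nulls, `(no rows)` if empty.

Join each enrollments row to its students via student_id.
Group joined rows by students.id; compute MAX(m.credits) per group.
  1: ids {1} → MAX(m.credits)=3
  2: ids {5, 8, 26} → MAX(m.credits)=5
  3: ids {2, 25, 27} → MAX(m.credits)=4
  4: ids {6, 11, 32} → MAX(m.credits)=5
  5: ids {33} → MAX(m.credits)=5

Biology | 3 ; Physics | 5 ; Philosophy | 4 ; Physics | 5 ; History | 5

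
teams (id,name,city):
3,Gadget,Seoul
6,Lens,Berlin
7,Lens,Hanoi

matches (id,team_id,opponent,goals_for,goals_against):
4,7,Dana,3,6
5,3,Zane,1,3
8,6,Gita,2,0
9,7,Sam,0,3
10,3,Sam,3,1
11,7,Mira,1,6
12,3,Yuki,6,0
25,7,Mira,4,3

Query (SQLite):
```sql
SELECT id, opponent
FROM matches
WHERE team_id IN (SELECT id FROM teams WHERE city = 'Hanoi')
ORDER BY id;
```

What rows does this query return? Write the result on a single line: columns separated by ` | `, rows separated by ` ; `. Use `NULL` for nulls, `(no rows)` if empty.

4 | Dana ; 9 | Sam ; 11 | Mira ; 25 | Mira

Inner query: teams.id where city = 'Hanoi'.
Outer: keep matches rows whose team_id is in that set.
Inner query → {7}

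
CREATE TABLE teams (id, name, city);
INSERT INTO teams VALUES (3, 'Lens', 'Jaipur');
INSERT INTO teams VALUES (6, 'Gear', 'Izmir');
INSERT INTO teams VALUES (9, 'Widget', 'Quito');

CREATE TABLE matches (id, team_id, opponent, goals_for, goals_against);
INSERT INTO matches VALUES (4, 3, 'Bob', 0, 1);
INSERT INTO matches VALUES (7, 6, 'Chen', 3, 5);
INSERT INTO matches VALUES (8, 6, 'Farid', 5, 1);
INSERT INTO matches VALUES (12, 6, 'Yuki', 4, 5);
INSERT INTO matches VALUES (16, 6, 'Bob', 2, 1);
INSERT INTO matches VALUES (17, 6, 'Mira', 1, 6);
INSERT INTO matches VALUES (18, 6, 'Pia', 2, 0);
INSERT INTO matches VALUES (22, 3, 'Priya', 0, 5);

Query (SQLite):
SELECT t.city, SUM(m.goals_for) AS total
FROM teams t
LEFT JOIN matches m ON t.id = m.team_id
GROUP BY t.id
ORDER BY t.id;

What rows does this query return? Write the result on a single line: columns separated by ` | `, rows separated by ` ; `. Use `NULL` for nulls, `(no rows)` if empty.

Jaipur | 0 ; Izmir | 17 ; Quito | NULL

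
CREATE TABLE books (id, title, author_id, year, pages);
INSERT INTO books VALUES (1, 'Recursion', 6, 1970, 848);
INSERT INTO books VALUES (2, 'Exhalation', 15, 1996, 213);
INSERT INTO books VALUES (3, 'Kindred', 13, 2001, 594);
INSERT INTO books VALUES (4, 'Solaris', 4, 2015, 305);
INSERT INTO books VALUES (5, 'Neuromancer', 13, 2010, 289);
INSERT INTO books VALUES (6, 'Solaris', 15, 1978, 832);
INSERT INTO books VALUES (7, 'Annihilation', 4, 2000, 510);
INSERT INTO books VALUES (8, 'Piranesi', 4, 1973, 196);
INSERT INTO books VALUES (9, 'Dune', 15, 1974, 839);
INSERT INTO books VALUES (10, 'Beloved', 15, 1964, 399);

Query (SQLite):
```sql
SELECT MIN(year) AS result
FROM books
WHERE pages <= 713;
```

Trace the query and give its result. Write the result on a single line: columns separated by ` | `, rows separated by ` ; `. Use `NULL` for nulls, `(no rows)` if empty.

1964

Rows where pages <= 713 → year values: [1996, 2001, 2015, 2010, 2000, 1973, 1964].
MIN of non-NULL values = 1964.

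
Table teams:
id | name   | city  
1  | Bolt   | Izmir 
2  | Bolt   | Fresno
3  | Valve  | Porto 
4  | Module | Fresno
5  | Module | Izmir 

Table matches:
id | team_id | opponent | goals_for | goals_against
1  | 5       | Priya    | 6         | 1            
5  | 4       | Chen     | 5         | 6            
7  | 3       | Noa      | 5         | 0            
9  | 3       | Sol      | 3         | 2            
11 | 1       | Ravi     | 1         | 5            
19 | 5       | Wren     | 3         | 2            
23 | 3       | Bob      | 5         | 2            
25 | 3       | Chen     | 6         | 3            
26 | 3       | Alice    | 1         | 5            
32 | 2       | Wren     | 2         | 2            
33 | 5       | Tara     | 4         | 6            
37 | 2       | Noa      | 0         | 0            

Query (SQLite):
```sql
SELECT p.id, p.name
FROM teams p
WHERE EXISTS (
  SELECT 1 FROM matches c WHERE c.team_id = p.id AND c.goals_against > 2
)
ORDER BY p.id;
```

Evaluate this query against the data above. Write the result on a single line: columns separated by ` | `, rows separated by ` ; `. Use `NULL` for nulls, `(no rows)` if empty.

For each teams row, check whether any matches with matching team_id has goals_against > 2.
Keep rows where that is true.

1 | Bolt ; 3 | Valve ; 4 | Module ; 5 | Module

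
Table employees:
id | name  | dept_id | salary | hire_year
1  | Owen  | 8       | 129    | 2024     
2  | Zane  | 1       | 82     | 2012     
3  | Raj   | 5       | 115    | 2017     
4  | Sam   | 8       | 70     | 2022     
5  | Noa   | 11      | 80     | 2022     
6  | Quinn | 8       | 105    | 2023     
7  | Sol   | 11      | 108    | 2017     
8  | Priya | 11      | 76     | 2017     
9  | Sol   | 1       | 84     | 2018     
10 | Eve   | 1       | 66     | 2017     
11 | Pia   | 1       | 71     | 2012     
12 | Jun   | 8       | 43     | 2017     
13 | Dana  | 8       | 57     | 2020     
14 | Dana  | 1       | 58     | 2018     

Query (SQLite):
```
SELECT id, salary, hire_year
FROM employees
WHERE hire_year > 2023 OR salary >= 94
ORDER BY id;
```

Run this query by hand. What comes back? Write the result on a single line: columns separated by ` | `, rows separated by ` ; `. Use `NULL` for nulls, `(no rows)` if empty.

1 | 129 | 2024 ; 3 | 115 | 2017 ; 6 | 105 | 2023 ; 7 | 108 | 2017

hire_year > 2023: ids {1}
salary >= 94: ids {1, 3, 6, 7}
Combine with OR.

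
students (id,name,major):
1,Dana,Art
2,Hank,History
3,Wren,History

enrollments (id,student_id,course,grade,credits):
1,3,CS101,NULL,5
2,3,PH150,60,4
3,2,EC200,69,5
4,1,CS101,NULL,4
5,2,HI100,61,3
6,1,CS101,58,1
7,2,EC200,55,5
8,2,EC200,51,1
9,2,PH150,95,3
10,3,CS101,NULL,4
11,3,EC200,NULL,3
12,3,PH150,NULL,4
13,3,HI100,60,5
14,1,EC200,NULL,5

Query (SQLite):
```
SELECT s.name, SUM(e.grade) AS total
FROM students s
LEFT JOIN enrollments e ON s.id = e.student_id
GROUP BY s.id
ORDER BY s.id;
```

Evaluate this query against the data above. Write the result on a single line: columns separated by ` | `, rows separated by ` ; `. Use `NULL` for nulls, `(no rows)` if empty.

LEFT JOIN keeps every students row; unmatched ones get NULL for enrollments columns.
Group by students.id and compute SUM(e.grade). SUM over an all-NULL group is NULL.
  1: ids {4, 6, 14} → SUM(e.grade)=58
  2: ids {3, 5, 7, 8, 9} → SUM(e.grade)=331
  3: ids {1, 2, 10, 11, 12, 13} → SUM(e.grade)=120

Dana | 58 ; Hank | 331 ; Wren | 120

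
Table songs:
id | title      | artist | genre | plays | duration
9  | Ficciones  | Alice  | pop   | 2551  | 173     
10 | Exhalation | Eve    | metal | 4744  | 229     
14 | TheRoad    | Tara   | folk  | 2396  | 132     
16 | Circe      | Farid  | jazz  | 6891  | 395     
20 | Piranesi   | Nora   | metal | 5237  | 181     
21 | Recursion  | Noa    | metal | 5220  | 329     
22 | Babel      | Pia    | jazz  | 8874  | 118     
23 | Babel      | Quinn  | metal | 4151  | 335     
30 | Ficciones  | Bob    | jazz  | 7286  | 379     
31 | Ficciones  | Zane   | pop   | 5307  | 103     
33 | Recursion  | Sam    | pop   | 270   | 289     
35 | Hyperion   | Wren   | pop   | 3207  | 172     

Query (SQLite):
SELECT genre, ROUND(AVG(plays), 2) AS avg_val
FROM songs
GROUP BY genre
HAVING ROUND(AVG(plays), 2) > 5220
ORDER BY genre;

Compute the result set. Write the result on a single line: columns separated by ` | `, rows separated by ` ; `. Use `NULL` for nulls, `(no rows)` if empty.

jazz | 7683.67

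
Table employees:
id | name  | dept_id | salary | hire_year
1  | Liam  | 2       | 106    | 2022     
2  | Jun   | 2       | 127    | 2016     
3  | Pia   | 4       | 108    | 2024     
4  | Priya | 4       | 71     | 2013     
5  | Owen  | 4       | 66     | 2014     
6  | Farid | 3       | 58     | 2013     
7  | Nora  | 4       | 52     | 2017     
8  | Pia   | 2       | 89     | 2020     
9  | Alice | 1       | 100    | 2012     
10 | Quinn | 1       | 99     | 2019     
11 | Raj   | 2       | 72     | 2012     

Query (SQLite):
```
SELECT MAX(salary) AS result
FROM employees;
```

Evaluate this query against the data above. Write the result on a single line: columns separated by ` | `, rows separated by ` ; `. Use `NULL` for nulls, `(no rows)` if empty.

127

All salary values: [106, 127, 108, 71, 66, 58, 52, 89, 100, 99, 72].
MAX of non-NULL values = 127.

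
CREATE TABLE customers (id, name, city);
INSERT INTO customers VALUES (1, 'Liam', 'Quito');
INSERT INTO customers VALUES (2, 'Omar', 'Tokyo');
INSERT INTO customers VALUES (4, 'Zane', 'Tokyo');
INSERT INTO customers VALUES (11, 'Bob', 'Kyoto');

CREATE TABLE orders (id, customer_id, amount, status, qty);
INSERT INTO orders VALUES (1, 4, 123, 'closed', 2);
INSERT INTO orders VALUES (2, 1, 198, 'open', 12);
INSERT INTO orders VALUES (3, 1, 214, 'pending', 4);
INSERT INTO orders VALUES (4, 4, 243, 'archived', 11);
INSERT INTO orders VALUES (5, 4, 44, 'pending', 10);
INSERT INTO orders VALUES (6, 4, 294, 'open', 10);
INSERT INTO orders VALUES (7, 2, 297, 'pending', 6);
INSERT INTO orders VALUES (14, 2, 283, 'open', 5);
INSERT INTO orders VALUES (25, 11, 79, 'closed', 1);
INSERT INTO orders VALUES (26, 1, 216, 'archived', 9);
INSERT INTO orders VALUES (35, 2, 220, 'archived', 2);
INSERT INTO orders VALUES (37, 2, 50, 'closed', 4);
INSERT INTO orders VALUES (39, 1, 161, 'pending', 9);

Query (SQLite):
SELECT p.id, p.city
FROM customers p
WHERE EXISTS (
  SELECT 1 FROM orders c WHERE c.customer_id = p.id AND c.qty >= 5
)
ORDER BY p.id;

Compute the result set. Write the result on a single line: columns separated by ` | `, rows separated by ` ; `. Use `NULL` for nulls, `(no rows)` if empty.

1 | Quito ; 2 | Tokyo ; 4 | Tokyo

For each customers row, check whether any orders with matching customer_id has qty >= 5.
Keep rows where that is true.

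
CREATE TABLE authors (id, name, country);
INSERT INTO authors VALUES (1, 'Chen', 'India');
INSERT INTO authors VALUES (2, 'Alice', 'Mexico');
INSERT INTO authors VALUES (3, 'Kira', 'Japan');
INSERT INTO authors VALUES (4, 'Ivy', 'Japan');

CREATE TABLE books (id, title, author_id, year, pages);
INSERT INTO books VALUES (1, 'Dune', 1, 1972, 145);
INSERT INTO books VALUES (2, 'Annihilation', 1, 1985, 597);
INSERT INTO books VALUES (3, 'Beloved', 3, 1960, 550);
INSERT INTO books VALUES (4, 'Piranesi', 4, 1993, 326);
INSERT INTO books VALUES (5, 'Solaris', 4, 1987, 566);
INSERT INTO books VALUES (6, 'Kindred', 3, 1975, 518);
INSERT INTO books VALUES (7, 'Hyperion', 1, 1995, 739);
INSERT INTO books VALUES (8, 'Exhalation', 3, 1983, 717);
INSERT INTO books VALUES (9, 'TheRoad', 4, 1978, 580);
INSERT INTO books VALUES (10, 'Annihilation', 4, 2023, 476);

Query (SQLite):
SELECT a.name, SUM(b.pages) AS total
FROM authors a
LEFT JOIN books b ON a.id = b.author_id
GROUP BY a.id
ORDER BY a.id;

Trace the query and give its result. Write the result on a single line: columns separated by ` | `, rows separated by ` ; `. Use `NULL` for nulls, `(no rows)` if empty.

Chen | 1481 ; Alice | NULL ; Kira | 1785 ; Ivy | 1948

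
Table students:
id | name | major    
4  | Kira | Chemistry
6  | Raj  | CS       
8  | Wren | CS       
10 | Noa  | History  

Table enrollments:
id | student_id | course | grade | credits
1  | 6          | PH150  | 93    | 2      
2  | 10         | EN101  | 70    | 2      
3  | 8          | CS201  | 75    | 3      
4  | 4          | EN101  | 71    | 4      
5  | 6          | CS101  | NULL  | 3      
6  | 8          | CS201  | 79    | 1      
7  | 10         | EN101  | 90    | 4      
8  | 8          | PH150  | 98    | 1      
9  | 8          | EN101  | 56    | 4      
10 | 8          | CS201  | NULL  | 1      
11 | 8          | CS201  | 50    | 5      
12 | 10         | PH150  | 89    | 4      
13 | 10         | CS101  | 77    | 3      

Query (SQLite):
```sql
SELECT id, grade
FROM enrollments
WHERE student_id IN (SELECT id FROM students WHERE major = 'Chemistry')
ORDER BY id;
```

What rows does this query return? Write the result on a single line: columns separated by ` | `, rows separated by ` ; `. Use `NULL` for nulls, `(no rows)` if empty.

4 | 71

Inner query: students.id where major = 'Chemistry'.
Outer: keep enrollments rows whose student_id is in that set.
Inner query → {4}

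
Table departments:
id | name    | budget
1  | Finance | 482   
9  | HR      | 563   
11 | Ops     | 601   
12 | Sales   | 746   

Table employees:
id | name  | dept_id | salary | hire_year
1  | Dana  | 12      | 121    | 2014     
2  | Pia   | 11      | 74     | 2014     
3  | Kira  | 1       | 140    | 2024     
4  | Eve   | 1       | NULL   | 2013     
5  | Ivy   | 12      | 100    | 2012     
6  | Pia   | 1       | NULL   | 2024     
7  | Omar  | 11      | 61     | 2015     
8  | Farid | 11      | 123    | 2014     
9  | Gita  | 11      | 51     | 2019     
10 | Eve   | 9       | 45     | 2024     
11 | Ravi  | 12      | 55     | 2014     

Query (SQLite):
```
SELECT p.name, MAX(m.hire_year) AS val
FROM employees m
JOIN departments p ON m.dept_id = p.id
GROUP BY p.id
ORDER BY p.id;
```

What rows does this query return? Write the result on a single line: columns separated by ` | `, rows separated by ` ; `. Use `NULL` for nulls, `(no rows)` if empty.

Join each employees row to its departments via dept_id.
Group joined rows by departments.id; compute MAX(m.hire_year) per group.
  1: ids {3, 4, 6} → MAX(m.hire_year)=2024
  9: ids {10} → MAX(m.hire_year)=2024
  11: ids {2, 7, 8, 9} → MAX(m.hire_year)=2019
  12: ids {1, 5, 11} → MAX(m.hire_year)=2014

Finance | 2024 ; HR | 2024 ; Ops | 2019 ; Sales | 2014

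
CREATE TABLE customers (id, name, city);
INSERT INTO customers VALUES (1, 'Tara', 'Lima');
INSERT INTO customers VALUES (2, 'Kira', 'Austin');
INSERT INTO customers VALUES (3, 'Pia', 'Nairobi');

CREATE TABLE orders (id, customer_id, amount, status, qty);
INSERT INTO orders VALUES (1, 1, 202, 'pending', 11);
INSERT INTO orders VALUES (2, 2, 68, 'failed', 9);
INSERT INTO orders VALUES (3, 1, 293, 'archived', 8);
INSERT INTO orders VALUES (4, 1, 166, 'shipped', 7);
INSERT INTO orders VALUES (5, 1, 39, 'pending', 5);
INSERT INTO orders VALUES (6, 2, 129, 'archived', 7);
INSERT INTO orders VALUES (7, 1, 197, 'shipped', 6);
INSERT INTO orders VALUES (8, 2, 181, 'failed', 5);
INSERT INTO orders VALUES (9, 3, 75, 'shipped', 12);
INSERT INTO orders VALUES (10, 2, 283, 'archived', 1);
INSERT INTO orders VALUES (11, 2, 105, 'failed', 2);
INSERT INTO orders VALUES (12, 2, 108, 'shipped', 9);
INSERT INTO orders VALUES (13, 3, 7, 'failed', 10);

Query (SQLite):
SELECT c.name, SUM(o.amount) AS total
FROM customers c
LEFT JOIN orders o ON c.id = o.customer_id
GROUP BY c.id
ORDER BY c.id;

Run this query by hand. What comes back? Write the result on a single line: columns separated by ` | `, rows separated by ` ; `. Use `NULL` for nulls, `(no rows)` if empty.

Tara | 897 ; Kira | 874 ; Pia | 82

LEFT JOIN keeps every customers row; unmatched ones get NULL for orders columns.
Group by customers.id and compute SUM(o.amount). SUM over an all-NULL group is NULL.
  1: ids {1, 3, 4, 5, 7} → SUM(o.amount)=897
  2: ids {2, 6, 8, 10, 11, 12} → SUM(o.amount)=874
  3: ids {9, 13} → SUM(o.amount)=82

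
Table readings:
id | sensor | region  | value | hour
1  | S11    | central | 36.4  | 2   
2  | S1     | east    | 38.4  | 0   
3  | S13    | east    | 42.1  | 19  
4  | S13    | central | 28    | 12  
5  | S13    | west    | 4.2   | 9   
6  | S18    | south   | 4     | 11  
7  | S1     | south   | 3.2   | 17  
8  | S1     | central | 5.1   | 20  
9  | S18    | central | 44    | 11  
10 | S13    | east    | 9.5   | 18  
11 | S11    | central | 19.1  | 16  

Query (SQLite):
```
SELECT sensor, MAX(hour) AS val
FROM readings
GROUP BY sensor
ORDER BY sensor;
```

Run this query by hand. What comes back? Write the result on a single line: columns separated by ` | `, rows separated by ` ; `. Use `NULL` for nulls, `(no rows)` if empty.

Partition readings by sensor; compute MAX(hour) within each group.
  S1: ids {2, 7, 8} → MAX(hour)=20
  S11: ids {1, 11} → MAX(hour)=16
  S13: ids {3, 4, 5, 10} → MAX(hour)=19
  S18: ids {6, 9} → MAX(hour)=11

S1 | 20 ; S11 | 16 ; S13 | 19 ; S18 | 11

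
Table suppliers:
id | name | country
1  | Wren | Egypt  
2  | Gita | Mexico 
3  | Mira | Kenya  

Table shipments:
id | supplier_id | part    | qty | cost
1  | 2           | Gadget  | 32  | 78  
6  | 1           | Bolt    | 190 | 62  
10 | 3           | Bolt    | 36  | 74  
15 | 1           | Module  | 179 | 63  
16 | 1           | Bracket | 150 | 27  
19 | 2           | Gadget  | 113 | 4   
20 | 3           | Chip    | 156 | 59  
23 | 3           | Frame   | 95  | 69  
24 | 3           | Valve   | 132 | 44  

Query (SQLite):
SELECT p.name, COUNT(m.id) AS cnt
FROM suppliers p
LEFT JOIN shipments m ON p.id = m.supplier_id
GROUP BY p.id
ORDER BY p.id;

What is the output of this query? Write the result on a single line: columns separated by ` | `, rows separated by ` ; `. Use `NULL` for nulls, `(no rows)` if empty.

LEFT JOIN keeps every suppliers row; unmatched ones get NULL for shipments columns.
Group by suppliers.id and compute COUNT(m.id). COUNT(col) of an all-NULL group is 0.
  1: ids {6, 15, 16} → COUNT(m.id)=3
  2: ids {1, 19} → COUNT(m.id)=2
  3: ids {10, 20, 23, 24} → COUNT(m.id)=4

Wren | 3 ; Gita | 2 ; Mira | 4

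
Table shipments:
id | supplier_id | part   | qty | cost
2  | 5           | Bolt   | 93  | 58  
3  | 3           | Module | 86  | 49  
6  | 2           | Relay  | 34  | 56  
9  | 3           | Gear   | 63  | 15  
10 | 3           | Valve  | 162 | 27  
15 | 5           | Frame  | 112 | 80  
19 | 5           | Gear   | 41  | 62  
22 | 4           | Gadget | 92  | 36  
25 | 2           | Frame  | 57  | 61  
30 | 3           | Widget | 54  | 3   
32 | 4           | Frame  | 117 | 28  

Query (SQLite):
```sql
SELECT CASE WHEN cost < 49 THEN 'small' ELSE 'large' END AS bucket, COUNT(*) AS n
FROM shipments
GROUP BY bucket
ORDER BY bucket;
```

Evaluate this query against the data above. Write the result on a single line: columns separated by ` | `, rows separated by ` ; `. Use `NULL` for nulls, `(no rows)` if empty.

large | 6 ; small | 5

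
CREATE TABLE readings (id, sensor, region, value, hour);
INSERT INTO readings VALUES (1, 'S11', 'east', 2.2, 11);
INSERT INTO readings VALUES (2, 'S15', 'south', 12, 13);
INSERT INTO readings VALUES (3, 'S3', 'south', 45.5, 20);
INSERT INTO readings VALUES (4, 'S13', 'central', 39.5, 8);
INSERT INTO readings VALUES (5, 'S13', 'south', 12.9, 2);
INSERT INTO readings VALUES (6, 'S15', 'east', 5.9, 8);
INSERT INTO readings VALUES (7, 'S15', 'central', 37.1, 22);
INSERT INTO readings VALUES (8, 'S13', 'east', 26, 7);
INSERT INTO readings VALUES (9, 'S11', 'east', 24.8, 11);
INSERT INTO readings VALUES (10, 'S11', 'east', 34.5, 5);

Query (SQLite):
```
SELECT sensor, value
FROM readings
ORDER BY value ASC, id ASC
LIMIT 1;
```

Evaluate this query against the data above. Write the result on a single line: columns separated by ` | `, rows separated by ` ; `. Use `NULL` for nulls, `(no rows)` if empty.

S11 | 2.2

Sort by value asc, tiebreak id asc: (2.2, id=1), (5.9, id=6), (12, id=2), (12.9, id=5) …. Take first 1.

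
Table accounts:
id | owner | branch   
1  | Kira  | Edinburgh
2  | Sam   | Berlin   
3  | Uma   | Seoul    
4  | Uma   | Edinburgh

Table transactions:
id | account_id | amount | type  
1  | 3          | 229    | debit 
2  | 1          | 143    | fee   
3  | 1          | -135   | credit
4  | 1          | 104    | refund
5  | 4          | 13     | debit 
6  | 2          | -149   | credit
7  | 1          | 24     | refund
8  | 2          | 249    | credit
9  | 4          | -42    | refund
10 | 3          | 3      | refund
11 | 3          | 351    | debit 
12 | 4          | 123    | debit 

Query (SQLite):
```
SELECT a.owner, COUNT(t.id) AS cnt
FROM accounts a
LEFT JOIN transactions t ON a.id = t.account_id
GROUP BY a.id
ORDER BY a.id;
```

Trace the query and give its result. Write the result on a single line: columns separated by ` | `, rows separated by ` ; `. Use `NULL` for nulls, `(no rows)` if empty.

LEFT JOIN keeps every accounts row; unmatched ones get NULL for transactions columns.
Group by accounts.id and compute COUNT(t.id). COUNT(col) of an all-NULL group is 0.
  1: ids {2, 3, 4, 7} → COUNT(t.id)=4
  2: ids {6, 8} → COUNT(t.id)=2
  3: ids {1, 10, 11} → COUNT(t.id)=3
  4: ids {5, 9, 12} → COUNT(t.id)=3

Kira | 4 ; Sam | 2 ; Uma | 3 ; Uma | 3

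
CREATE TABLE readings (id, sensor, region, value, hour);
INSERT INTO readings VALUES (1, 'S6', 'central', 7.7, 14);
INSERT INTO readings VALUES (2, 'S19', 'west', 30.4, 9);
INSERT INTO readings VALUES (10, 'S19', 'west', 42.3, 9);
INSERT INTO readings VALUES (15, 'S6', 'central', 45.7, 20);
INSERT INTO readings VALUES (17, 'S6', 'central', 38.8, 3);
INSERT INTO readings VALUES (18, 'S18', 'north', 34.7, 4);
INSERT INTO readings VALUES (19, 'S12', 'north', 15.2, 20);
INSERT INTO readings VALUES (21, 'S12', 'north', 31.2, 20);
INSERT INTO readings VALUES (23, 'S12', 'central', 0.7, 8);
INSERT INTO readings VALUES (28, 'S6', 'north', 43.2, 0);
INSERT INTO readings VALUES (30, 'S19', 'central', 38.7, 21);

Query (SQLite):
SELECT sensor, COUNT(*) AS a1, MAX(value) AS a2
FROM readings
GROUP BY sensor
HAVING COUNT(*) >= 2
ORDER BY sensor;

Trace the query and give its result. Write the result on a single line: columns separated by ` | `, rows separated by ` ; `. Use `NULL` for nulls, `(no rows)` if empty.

Group readings by sensor.
Per group compute: COUNT(*), MAX(value).
HAVING: drop groups with fewer than 2 rows.
  S12: ids {19, 21, 23} → COUNT(*)=3, MAX(value)=31.2
  S18: ids {18} → COUNT(*)=1, MAX(value)=34.7
  S19: ids {2, 10, 30} → COUNT(*)=3, MAX(value)=42.3
  S6: ids {1, 15, 17, 28} → COUNT(*)=4, MAX(value)=45.7

S12 | 3 | 31.2 ; S19 | 3 | 42.3 ; S6 | 4 | 45.7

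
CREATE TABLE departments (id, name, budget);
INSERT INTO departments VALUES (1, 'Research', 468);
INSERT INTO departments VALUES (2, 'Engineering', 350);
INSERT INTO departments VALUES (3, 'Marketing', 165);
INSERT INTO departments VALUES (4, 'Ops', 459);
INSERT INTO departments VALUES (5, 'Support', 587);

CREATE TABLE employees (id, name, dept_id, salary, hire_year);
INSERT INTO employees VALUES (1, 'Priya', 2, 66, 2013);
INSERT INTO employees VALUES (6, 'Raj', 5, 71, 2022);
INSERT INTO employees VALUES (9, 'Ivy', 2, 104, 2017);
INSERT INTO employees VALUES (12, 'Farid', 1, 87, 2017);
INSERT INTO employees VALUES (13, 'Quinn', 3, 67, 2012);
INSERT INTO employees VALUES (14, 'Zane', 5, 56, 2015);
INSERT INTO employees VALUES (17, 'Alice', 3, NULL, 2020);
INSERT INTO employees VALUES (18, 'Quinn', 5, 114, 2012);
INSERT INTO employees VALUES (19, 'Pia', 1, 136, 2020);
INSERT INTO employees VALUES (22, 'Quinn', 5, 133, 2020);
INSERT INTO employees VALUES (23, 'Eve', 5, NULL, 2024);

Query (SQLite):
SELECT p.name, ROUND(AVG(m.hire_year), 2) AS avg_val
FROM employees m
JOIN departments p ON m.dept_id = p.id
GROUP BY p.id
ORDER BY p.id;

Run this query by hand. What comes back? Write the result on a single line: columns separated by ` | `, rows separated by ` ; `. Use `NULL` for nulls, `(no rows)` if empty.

Research | 2018.5 ; Engineering | 2015 ; Marketing | 2016 ; Support | 2018.6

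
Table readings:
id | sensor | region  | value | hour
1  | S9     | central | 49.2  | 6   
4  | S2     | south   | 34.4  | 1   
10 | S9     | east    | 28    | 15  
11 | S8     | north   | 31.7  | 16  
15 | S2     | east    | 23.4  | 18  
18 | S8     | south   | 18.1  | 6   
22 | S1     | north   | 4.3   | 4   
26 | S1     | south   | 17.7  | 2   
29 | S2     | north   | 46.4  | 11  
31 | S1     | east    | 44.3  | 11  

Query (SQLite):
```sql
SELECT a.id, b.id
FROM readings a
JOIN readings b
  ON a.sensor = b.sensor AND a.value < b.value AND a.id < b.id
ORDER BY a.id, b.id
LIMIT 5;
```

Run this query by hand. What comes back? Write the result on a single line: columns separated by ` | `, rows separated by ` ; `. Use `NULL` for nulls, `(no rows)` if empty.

Pairs (a,b) with same sensor, a.value < b.value, a.id < b.id.
sensor groups: S1:{22,26,31} S2:{4,15,29} S8:{11,18} S9:{1,10}
Ordered by (a.id, b.id); first 5.

4 | 29 ; 15 | 29 ; 22 | 26 ; 22 | 31 ; 26 | 31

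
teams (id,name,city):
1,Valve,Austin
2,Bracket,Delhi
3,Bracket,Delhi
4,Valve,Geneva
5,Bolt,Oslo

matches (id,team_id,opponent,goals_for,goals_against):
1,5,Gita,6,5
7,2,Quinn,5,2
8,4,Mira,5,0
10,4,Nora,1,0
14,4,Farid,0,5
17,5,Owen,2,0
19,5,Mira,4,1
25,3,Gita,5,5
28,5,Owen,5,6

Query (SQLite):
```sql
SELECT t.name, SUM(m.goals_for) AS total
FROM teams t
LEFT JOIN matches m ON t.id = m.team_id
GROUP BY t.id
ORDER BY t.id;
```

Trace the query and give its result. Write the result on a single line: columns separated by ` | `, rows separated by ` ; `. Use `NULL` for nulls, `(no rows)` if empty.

LEFT JOIN keeps every teams row; unmatched ones get NULL for matches columns.
Group by teams.id and compute SUM(m.goals_for). SUM over an all-NULL group is NULL.
  1: ids {—} → SUM(m.goals_for)=NULL
  2: ids {7} → SUM(m.goals_for)=5
  3: ids {25} → SUM(m.goals_for)=5
  4: ids {8, 10, 14} → SUM(m.goals_for)=6
  5: ids {1, 17, 19, 28} → SUM(m.goals_for)=17

Valve | NULL ; Bracket | 5 ; Bracket | 5 ; Valve | 6 ; Bolt | 17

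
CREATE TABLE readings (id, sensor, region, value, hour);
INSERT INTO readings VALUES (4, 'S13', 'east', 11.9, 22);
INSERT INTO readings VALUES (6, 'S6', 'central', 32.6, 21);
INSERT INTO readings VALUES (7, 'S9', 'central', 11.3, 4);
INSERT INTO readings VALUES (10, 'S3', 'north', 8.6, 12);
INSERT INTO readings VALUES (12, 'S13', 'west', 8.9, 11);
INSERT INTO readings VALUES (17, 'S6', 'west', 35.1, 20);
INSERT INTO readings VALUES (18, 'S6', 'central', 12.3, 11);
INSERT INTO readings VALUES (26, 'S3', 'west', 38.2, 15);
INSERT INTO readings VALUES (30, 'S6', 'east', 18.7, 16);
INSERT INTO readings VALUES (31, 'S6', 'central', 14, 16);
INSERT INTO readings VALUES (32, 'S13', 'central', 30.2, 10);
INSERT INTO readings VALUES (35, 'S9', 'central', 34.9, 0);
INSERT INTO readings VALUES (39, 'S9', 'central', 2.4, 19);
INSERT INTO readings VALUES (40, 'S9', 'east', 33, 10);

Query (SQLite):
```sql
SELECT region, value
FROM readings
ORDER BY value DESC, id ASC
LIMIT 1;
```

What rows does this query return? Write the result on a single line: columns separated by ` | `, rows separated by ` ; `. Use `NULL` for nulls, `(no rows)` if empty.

Sort by value desc, tiebreak id asc: (38.2, id=26), (35.1, id=17), (34.9, id=35), (33, id=40) …. Take first 1.

west | 38.2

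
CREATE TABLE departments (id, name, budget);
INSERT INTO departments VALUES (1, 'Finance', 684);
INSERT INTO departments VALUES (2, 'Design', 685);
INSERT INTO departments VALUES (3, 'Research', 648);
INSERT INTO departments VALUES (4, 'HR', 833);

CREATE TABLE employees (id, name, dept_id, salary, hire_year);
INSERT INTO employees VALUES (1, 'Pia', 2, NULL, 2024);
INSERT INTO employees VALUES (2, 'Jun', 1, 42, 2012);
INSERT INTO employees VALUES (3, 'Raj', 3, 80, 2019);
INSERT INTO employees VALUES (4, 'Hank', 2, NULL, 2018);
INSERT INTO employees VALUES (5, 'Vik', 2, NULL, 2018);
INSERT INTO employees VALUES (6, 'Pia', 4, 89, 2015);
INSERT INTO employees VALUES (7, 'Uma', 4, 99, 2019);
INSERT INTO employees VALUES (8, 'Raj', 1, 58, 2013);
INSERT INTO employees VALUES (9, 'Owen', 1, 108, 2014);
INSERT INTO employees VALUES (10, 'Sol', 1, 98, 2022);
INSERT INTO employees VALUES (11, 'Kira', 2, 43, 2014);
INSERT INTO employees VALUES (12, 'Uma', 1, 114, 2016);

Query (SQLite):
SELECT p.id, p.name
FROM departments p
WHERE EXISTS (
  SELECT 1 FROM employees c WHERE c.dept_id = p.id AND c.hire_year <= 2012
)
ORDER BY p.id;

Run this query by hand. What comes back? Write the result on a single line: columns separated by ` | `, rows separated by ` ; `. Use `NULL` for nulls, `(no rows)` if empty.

For each departments row, check whether any employees with matching dept_id has hire_year <= 2012.
Keep rows where that is true.

1 | Finance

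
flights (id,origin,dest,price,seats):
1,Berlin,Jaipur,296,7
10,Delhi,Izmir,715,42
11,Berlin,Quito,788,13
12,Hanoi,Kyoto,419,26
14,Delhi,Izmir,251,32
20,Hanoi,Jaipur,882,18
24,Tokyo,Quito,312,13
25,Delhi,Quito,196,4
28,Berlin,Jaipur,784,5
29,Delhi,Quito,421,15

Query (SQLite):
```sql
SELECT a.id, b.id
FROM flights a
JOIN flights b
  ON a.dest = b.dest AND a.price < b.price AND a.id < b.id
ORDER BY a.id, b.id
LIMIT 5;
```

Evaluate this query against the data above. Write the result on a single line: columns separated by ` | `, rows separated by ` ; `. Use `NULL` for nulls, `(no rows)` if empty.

1 | 20 ; 1 | 28 ; 24 | 29 ; 25 | 29

Pairs (a,b) with same dest, a.price < b.price, a.id < b.id.
dest groups: Izmir:{10,14} Jaipur:{1,20,28} Kyoto:{12} Quito:{11,24,25,29}
Ordered by (a.id, b.id); first 5.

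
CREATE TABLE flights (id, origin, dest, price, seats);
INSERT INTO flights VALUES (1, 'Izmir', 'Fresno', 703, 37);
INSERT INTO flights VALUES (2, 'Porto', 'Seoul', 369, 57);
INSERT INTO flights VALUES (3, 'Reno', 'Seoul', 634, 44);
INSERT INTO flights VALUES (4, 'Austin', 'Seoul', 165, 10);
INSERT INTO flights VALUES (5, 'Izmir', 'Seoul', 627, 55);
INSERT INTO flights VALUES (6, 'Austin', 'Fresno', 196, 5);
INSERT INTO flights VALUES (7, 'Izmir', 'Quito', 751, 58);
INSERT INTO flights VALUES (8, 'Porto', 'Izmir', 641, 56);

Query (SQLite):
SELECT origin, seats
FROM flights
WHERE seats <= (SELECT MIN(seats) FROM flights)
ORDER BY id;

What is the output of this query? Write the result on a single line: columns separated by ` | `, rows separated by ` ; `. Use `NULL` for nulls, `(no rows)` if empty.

Austin | 5

Scalar subquery: MIN(seats) over all flights rows = 5.
Keep rows where seats <= that value.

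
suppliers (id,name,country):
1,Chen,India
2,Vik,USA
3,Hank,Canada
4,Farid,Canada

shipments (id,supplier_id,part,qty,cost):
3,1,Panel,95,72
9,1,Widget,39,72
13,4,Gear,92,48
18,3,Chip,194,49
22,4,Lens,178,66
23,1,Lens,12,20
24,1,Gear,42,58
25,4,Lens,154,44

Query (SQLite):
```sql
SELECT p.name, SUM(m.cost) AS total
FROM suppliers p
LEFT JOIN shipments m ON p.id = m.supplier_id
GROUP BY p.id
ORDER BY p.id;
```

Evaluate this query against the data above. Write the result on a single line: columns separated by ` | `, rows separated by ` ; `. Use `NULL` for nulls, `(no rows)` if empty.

Chen | 222 ; Vik | NULL ; Hank | 49 ; Farid | 158

LEFT JOIN keeps every suppliers row; unmatched ones get NULL for shipments columns.
Group by suppliers.id and compute SUM(m.cost). SUM over an all-NULL group is NULL.
  1: ids {3, 9, 23, 24} → SUM(m.cost)=222
  2: ids {—} → SUM(m.cost)=NULL
  3: ids {18} → SUM(m.cost)=49
  4: ids {13, 22, 25} → SUM(m.cost)=158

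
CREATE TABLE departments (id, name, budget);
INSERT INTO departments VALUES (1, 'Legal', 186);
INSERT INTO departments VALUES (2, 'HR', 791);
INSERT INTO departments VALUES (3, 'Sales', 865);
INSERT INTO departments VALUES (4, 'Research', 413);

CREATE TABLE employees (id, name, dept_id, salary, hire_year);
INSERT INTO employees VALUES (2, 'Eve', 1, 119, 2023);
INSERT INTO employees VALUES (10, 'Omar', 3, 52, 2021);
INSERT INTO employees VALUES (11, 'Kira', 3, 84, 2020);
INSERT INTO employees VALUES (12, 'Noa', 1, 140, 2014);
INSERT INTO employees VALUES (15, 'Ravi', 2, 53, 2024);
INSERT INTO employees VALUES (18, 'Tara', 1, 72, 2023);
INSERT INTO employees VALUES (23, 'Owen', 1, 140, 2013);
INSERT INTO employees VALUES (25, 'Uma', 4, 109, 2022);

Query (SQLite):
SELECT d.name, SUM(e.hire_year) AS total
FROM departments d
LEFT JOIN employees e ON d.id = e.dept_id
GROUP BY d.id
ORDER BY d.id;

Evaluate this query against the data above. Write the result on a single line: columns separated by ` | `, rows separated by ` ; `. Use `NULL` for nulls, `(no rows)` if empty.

Legal | 8073 ; HR | 2024 ; Sales | 4041 ; Research | 2022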